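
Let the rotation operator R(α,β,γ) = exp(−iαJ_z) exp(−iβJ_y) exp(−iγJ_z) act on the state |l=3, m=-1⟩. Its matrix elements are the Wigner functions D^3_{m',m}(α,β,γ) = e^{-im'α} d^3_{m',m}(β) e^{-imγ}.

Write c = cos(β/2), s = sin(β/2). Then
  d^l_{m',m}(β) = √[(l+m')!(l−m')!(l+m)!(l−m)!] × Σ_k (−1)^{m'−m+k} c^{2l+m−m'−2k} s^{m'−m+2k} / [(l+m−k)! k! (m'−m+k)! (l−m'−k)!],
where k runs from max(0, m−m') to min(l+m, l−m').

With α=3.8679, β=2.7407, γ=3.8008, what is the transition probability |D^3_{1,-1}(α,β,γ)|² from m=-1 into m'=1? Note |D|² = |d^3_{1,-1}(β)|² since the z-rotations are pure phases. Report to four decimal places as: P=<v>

P=0.3627

Split into d^3_{1,-1}(β=2.7407) × two z-phases.
c=cos(2.7407/2)=0.199107, s=sin(2.7407/2)=0.979978; N=√[24·2·2·24]=48.000000
k: max(0,(-1)−(1))=0 … min(3+(-1),3−(1))=2
  k=0: (−1)^2·48.0000/(8)·0.1991^4·0.9800^2 = +0.009056
  k=1: (−1)^3·48.0000/(6)·0.1991^2·0.9800^4 = -0.292501
  k=2: (−1)^4·48.0000/(48)·0.1991^0·0.9800^6 = +0.885722
d^3_{1,-1}(2.7407) = +0.009056 -0.292501 +0.885722 = +0.602277
|D^3_{1,-1}|² = |d^3_{1,-1}(β)|² = (+0.602277)² = 0.362738 (the z-rotation phases have unit modulus)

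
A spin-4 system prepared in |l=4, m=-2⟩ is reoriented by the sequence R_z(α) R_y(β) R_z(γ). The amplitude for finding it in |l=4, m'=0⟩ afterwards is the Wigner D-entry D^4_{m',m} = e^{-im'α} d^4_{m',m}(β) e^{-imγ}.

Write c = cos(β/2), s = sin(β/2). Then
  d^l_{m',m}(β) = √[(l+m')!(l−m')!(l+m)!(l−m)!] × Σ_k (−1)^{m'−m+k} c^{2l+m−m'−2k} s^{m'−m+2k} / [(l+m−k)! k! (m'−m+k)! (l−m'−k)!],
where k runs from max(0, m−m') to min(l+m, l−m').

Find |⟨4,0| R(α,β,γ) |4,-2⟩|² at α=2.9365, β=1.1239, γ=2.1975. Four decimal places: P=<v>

P=0.0098

First d^4_{0,-2}(β=1.1239), then the phase factors e^{-i(0)α} and e^{-i(-2)γ}:
Half-angle: c=0.846218, s=0.532837. N=√(24·24·2·720)=910.735966
k: max(0,(-2)−(0))=0 … min(4+(-2),4−(0))=2
  k=0: (−1)^2·910.7360/(96)·0.8462^6·0.5328^2 = +0.989016
  k=1: (−1)^3·910.7360/(36)·0.8462^4·0.5328^4 = -1.045676
  k=2: (−1)^4·910.7360/(96)·0.8462^2·0.5328^6 = +0.155472
d^4_{0,-2}(1.1239) = +0.989016 -1.045676 +0.155472 = +0.098812
|D^4_{0,-2}|² = |d^4_{0,-2}(β)|² = (+0.098812)² = 0.009764 (the z-rotation phases have unit modulus)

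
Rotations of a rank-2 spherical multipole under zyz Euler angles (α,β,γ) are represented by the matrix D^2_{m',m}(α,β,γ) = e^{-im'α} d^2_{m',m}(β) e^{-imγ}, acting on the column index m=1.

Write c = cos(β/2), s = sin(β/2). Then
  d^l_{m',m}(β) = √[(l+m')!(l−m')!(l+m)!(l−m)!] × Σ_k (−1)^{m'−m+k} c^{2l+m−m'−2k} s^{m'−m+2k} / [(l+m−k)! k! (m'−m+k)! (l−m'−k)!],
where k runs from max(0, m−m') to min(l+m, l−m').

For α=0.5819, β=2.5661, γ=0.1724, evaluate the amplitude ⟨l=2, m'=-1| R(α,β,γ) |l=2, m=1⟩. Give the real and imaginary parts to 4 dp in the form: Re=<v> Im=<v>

Re=-0.5717 Im=-0.2481

First d^2_{-1,1}(β=2.5661), then the phase factors e^{-i(-1)α} and e^{-i(1)γ}:
c=cos(2.5661/2)=0.283792, s=sin(2.5661/2)=0.958886; N=√[1·6·6·1]=6.000000
k: max(0,(1)−(-1))=2 … min(2+(1),2−(-1))=3
  k=2: (−1)^0·6.0000/(2)·0.2838^2·0.9589^2 = +0.222155
  k=3: (−1)^1·6.0000/(6)·0.2838^0·0.9589^4 = -0.845411
d^2_{-1,1}(2.5661) = +0.222155 -0.845411 = -0.623256
Attach z-rotation phases: D = e^{-i(-1)(0.5819)}·(-0.623256)·e^{-i(1)(0.1724)} = -0.571725-0.248150i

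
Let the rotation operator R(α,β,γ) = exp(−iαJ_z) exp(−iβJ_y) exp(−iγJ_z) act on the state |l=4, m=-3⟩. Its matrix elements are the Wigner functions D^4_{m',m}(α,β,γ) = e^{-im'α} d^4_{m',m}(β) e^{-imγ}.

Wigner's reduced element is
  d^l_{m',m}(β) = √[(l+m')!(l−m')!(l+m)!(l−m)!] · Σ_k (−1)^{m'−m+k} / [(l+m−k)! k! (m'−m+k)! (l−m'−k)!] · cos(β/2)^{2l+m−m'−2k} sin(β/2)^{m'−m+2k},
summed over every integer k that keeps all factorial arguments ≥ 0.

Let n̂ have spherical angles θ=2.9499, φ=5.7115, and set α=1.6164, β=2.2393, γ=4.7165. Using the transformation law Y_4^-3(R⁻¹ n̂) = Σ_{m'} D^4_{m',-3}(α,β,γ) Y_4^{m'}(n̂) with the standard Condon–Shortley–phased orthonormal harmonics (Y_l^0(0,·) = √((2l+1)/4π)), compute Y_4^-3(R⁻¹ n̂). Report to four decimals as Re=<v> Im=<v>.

Need the full column D^4_{m',-3} for m'=−4..4 at α=1.6164, β=2.2393, γ=4.7165.
cos(β/2)=0.435997, sin(β/2)=0.899948
d^4_{-4,-3}: single k=1 term ⇒ +0.007623;  D = -0.001475+0.007479i
d^4_{-3,-3}: k∈[0..1] ⇒ +0.001306 -0.038944 = -0.037638;  D = -0.037220-0.005593i
d^4_{-2,-3}: k∈[0..1] ⇒ -0.010085 +0.128901 = +0.118816;  D = +0.012280-0.118180i
d^4_{-1,-3}: k∈[0..1] ⇒ +0.044158 -0.313563 = -0.269405;  D = +0.268953+0.015600i
d^4_{0,-3}: k∈[0..1] ⇒ -0.135874 +0.578899 = +0.443025;  D = -0.005464+0.442991i
d^4_{1,-3}: k∈[0..1] ⇒ +0.313563 -0.801572 = -0.488009;  D = -0.487739+0.016233i
d^4_{2,-3}: k∈[0..1] ⇒ -0.549192 +0.779955 = +0.230763;  D = -0.018182-0.230046i
d^4_{3,-3}: k∈[0..1] ⇒ +0.706920 -0.430268 = +0.276652;  D = -0.274511+0.034348i
d^4_{4,-3}: single k=0 term ⇒ -0.589591;  D = -0.099796-0.581083i
Y_4^{m'}(θ=2.9499,φ=5.7115) and Σ D·Y over m':
  (-0.0015+0.0075i)·(-0.0004+0.0004i)  (-0.0372-0.0056i)·(+0.0012-0.0084i)  (+0.0123-0.1182i)·(+0.0289+0.0635i)  (+0.2690+0.0156i)·(-0.2787-0.1793i)  (-0.0055+0.4430i)·(+0.6976+0.0000i)  (-0.4877+0.0162i)·(+0.2787-0.1793i)  (-0.0182-0.2300i)·(+0.0289-0.0635i)  (-0.2745+0.0343i)·(-0.0012-0.0084i)  (-0.0998-0.5811i)·(-0.0004-0.0004i)
Y_4^-3(R⁻¹ n̂) = -0.215987+0.343127i

Re=-0.2160 Im=0.3431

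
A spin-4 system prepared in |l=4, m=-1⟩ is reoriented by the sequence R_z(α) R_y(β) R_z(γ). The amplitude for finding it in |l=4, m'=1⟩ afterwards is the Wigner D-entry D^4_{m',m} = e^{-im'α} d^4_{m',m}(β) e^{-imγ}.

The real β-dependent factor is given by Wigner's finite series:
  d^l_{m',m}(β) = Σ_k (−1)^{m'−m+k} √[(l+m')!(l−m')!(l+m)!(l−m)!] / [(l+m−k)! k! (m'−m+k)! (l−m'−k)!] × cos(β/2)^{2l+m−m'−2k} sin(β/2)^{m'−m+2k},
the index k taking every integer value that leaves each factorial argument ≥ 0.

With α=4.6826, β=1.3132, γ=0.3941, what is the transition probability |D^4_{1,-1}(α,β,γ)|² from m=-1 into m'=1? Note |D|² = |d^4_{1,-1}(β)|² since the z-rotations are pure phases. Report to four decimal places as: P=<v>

P=0.0634

Split into d^4_{1,-1}(β=1.3132) × two z-phases.
Half-angle: c=0.792072, s=0.610427. N=√(120·6·6·120)=720.000000
k∈{0,1,2,3} keeps every argument non-negative
  k=0: (−1)^2·720.0000/(72)·0.7921^6·0.6104^2 = +0.920146
  k=1: (−1)^3·720.0000/(24)·0.7921^4·0.6104^4 = -1.639519
  k=2: (−1)^4·720.0000/(48)·0.7921^2·0.6104^6 = +0.486883
  k=3: (−1)^5·720.0000/(720)·0.7921^0·0.6104^8 = -0.019278
d^4_{1,-1}(1.3132) = +0.920146 -1.639519 +0.486883 -0.019278 = -0.251768
|D^4_{1,-1}|² = |d^4_{1,-1}(β)|² = (-0.251768)² = 0.063387 (the z-rotation phases have unit modulus)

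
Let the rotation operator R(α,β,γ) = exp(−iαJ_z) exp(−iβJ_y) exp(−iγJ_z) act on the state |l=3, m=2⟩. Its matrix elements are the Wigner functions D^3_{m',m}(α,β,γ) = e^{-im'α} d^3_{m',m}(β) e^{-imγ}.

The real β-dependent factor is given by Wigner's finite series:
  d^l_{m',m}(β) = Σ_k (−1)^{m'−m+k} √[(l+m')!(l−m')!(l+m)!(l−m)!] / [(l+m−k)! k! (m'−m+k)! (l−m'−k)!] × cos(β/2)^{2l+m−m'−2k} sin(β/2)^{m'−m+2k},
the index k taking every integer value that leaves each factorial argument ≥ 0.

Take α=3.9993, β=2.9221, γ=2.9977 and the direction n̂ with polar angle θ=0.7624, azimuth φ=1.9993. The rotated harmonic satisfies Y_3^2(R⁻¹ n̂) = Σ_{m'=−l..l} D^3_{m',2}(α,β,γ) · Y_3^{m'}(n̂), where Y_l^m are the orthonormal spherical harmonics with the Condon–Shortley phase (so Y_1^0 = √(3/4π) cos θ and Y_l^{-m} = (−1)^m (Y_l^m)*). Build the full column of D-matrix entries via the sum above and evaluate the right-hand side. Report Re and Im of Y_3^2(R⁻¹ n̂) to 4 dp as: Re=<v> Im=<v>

Need the full column D^3_{m',2} for m'=−3..3 at α=3.9993, β=2.9221, γ=2.9977.
cos(β/2)=0.109526, sin(β/2)=0.993984
d^3_{-3,2}: single k=5 term ⇒ +0.260310;  D = +0.250123-0.072109i
d^3_{-2,2}: k∈[4..5] ⇒ +0.058549 -0.964442 = -0.905893;  D = +0.379618-0.822515i
d^3_{-1,2}: k∈[3..4] ⇒ +0.008161 -0.336058 = -0.327898;  D = +0.135290+0.298686i
d^3_{0,2}: k∈[2..3] ⇒ +0.000779 -0.064138 = -0.063359;  D = -0.060753-0.017983i
d^3_{1,2}: k∈[1..2] ⇒ +0.000050 -0.008161 = -0.008111;  D = +0.006829-0.004376i
d^3_{2,2}: k∈[0..1] ⇒ +0.000002 -0.000711 = -0.000709;  D = -0.000101+0.000702i
d^3_{3,2}: single k=0 term ⇒ -0.000038;  D = -0.000025-0.000029i
Y_3^{m'}(θ=0.7624,φ=1.9993) and Σ D·Y over m':
  (+0.2501-0.0721i)·(+0.1319+0.0387i)  (+0.3796-0.8225i)·(-0.2308+0.2665i)  (+0.1353+0.2987i)·(-0.1498-0.3279i)  (-0.0608-0.0180i)·(-0.1039+0.0000i)  (+0.0068-0.0044i)·(+0.1498-0.3279i)  (-0.0001+0.0007i)·(-0.2308-0.2665i)  (-0.0000-0.0000i)·(-0.1319+0.0387i)
Y_3^2(R⁻¹ n̂) = +0.251134+0.200923i

Re=0.2511 Im=0.2009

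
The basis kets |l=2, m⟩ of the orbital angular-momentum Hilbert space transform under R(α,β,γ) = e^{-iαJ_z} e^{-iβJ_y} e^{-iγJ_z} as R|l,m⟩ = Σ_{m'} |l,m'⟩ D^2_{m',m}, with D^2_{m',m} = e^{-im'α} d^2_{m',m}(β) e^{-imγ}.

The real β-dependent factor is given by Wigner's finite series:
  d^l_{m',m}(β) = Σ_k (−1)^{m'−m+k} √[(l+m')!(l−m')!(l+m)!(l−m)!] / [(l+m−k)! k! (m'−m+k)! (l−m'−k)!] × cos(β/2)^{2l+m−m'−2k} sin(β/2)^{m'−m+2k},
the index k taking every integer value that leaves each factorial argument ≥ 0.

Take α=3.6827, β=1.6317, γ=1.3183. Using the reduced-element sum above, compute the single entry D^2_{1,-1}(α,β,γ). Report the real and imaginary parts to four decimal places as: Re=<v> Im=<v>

Re=-0.3321 Im=-0.3267

Split into d^2_{1,-1}(β=1.6317) × two z-phases.
c=cos(1.6317/2)=0.685250, s=sin(1.6317/2)=0.728308; N=√[6·1·1·6]=6.000000
The bounds max(0,m−m')=0 and min(l+m,l−m')=1 give 2 terms
  k=0: (−1)^2·6.0000/(2)·0.6852^2·0.7283^2 = +0.747221
  k=1: (−1)^3·6.0000/(6)·0.6852^0·0.7283^4 = -0.281359
d^2_{1,-1}(1.6317) = +0.747221 -0.281359 = +0.465862
D = (-0.857139+0.515085i)·(+0.465862)·(+0.249822+0.968292i) = -0.332106-0.326700i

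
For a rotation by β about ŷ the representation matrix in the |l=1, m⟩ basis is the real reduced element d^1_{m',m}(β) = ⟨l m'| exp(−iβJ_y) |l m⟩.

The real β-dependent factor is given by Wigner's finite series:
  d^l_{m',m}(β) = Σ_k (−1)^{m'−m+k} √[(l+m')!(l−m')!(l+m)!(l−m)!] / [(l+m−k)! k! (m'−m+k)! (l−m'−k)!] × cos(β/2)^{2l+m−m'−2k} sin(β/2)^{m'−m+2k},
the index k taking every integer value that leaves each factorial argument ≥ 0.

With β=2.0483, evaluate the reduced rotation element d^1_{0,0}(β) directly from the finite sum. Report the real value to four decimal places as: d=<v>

d^1_{0,0}(β=2.0483) via Wigner's sum:
c=cos(2.0483/2)=0.519825, s=sin(2.0483/2)=0.854273; N=√[1·1·1·1]=1.000000
k∈{0,1} keeps every argument non-negative
  k=0: (−1)^0·1.0000/(1)·0.5198^2·0.8543^0 = +0.270218
  k=1: (−1)^1·1.0000/(1)·0.5198^0·0.8543^2 = -0.729782
d^1_{0,0}(2.0483) = +0.270218 -0.729782 = -0.459564

d=-0.4596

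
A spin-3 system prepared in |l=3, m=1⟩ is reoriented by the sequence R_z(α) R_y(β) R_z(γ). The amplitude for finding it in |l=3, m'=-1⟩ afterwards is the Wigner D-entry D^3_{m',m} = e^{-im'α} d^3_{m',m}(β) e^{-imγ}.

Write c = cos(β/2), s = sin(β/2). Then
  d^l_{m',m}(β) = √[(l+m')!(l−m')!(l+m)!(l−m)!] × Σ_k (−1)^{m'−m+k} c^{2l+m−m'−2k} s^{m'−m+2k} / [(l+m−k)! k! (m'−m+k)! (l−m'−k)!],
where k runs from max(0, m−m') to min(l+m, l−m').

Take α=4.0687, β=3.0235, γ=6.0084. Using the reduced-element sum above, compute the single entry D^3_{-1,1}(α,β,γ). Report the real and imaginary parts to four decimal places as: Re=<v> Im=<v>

Re=-0.3469 Im=-0.8973

D^3_{-1,1}(4.0687,3.0235,6.0084) = e^{-i·-1·4.0687}·d^3_{-1,1}(3.0235)·e^{-i·1·6.0084}. Compute d first:
Half-angle: c=0.059012, s=0.998257. N=√(2·24·24·2)=48.000000
Admissible k: 2..4 (factorial args all ≥0)
  k=2: (−1)^0·48.0000/(8)·0.0590^4·0.9983^2 = +0.000073
  k=3: (−1)^1·48.0000/(6)·0.0590^2·0.9983^4 = -0.027666
  k=4: (−1)^2·48.0000/(48)·0.0590^0·0.9983^6 = +0.989589
d^3_{-1,1}(3.0235) = +0.000073 -0.027666 +0.989589 = +0.961996
Attach z-rotation phases: D = e^{-i(-1)(4.0687)}·(+0.961996)·e^{-i(1)(6.0084)} = -0.346889-0.897276i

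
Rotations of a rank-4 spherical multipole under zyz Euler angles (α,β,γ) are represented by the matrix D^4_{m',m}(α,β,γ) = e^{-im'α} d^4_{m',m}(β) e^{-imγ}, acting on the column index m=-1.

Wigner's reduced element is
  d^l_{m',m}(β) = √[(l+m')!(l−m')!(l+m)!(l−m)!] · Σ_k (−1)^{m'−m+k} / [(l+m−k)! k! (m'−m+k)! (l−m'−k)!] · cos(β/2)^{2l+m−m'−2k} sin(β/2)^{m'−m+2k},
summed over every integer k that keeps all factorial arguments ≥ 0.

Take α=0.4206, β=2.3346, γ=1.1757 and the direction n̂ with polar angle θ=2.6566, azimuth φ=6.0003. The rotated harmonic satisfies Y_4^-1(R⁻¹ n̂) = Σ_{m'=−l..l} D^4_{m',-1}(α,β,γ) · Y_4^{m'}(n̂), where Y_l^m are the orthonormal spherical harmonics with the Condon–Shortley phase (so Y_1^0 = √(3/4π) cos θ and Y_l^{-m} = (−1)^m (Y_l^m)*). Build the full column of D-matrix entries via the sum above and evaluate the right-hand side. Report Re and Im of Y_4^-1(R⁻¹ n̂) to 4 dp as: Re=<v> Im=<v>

Need the full column D^4_{m',-1} for m'=−4..4 at α=0.4206, β=2.3346, γ=1.1757.
cos(β/2)=0.392636, sin(β/2)=0.919694
d^4_{-4,-1}: single k=3 term ⇒ +0.054322;  D = -0.052154+0.015194i
d^4_{-3,-1}: k∈[2..3] ⇒ +0.024598 -0.224933 = -0.200335;  D = +0.152695-0.129686i
d^4_{-2,-1}: k∈[1..3] ⇒ +0.005613 -0.153988 +0.563252 = +0.414877;  D = -0.179000+0.374275i
d^4_{-1,-1}: k∈[0..3] ⇒ +0.000565 -0.046486 +0.510101 -0.932912 = -0.468732;  D = +0.011953-0.468579i
d^4_{0,-1}: k∈[0..3] ⇒ -0.005917 +0.194782 -1.068695 +0.977256 = +0.097426;  D = +0.037499+0.089920i
d^4_{1,-1}: k∈[0..3] ⇒ +0.030991 -0.510101 +1.399367 -0.511854 = +0.408403;  D = +0.297400+0.279904i
d^4_{2,-1}: k∈[0..2] ⇒ -0.102659 +0.844878 -0.927106 = -0.184888;  D = -0.174640-0.060698i
d^4_{3,-1}: k∈[0..1] ⇒ +0.224933 -0.740476 = -0.515542;  D = -0.513633+0.044333i
d^4_{4,-1}: single k=0 term ⇒ -0.298045;  D = -0.260596+0.144640i
Y_4^{m'}(θ=2.6566,φ=6.0003) and Σ D·Y over m':
  (-0.0522+0.0152i)·(+0.0089+0.0189i)  (+0.1527-0.1297i)·(-0.0742-0.0842i)  (-0.1790+0.3743i)·(+0.2749+0.1746i)  (+0.0120-0.4686i)·(-0.4644-0.1350i)  (+0.0375+0.0899i)·(+0.1015+0.0000i)  (+0.2974+0.2799i)·(+0.4644-0.1350i)  (-0.1746-0.0607i)·(+0.2749-0.1746i)  (-0.5136+0.0443i)·(+0.0742-0.0842i)  (-0.2606+0.1446i)·(+0.0089-0.0189i)
Y_4^-1(R⁻¹ n̂) = -0.119174+0.449058i

Re=-0.1192 Im=0.4491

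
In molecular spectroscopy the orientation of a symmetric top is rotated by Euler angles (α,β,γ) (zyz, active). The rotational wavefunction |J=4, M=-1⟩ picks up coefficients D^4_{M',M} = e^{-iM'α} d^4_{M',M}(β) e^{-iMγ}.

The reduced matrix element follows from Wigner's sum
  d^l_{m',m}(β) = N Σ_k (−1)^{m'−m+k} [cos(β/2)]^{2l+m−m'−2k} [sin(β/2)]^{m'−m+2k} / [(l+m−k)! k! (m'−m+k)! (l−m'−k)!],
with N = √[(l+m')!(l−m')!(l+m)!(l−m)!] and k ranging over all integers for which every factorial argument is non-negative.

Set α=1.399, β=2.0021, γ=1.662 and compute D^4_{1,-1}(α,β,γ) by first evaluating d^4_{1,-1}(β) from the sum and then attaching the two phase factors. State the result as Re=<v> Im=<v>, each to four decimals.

Re=0.1939 Im=0.0522

First d^4_{1,-1}(β=2.0021), then the phase factors e^{-i(1)α} and e^{-i(-1)γ}:
Half-angle: c=0.539418, s=0.842038. N=√(120·6·6·120)=720.000000
k∈{0,1,2,3} keeps every argument non-negative
  k=0: (−1)^2·720.0000/(72)·0.5394^6·0.8420^2 = +0.174670
  k=1: (−1)^3·720.0000/(24)·0.5394^4·0.8420^4 = -1.276882
  k=2: (−1)^4·720.0000/(48)·0.5394^2·0.8420^6 = +1.555724
  k=3: (−1)^5·720.0000/(720)·0.5394^0·0.8420^8 = -0.252728
d^4_{1,-1}(2.0021) = +0.174670 -1.276882 +1.555724 -0.252728 = +0.200784
Attach z-rotation phases: D = e^{-i(1)(1.399)}·(+0.200784)·e^{-i(-1)(1.662)} = +0.193880+0.052199i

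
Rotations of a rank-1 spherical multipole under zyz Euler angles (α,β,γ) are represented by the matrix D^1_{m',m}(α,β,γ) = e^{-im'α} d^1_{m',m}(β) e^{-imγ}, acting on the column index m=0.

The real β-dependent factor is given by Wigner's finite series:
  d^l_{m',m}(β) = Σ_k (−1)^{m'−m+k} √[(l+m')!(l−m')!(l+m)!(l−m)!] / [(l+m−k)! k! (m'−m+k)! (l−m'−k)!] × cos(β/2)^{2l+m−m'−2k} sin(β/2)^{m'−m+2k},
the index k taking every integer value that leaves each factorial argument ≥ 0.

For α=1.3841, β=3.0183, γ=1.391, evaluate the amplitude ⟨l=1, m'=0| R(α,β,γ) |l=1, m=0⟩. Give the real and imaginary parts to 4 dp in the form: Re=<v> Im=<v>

Split into d^1_{0,0}(β=3.0183) × two z-phases.
c=cos(3.0183/2)=0.061607, s=sin(3.0183/2)=0.998100; N=√[1·1·1·1]=1.000000
Admissible k: 0..1 (factorial args all ≥0)
  k=0: (−1)^0·1.0000/(1)·0.0616^2·0.9981^0 = +0.003795
  k=1: (−1)^1·1.0000/(1)·0.0616^0·0.9981^2 = -0.996205
d^1_{0,0}(3.0183) = +0.003795 -0.996205 = -0.992409
Attach z-rotation phases: D = e^{-i(0)(1.3841)}·(-0.992409)·e^{-i(0)(1.391)} = -0.992409+0.000000i

Re=-0.9924 Im=0.0000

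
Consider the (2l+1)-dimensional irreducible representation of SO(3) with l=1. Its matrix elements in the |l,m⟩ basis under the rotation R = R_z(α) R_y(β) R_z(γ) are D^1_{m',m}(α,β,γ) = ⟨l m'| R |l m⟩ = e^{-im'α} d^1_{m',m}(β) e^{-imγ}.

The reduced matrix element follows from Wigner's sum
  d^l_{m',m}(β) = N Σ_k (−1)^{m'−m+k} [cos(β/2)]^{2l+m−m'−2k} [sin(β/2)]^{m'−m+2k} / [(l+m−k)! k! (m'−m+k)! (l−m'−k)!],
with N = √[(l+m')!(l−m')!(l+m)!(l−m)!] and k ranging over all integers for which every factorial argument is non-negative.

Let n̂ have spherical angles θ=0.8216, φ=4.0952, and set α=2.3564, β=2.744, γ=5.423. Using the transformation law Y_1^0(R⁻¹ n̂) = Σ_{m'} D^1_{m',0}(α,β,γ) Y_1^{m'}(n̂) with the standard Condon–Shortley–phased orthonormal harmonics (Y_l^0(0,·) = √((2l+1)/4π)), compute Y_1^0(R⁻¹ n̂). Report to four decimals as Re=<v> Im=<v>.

Need the full column D^1_{m',0} for m'=−1..1 at α=2.3564, β=2.744, γ=5.423.
cos(β/2)=0.197490, sin(β/2)=0.980305
d^1_{-1,0}: single k=1 term ⇒ +0.273792;  D = -0.193640+0.193560i
d^1_{0,0}: k∈[0..1] ⇒ +0.039002 -0.960998 = -0.921996;  D = -0.921996+0.000000i
d^1_{1,0}: single k=0 term ⇒ -0.273792;  D = +0.193640+0.193560i
Y_1^{m'}(θ=0.8216,φ=4.0952) and Σ D·Y over m':
  (-0.1936+0.1936i)·(-0.1464+0.2063i)  (-0.9220+0.0000i)·(+0.3328+0.0000i)  (+0.1936+0.1936i)·(+0.1464+0.2063i)
Y_1^0(R⁻¹ n̂) = -0.329970+0.000000i

Re=-0.3300 Im=0.0000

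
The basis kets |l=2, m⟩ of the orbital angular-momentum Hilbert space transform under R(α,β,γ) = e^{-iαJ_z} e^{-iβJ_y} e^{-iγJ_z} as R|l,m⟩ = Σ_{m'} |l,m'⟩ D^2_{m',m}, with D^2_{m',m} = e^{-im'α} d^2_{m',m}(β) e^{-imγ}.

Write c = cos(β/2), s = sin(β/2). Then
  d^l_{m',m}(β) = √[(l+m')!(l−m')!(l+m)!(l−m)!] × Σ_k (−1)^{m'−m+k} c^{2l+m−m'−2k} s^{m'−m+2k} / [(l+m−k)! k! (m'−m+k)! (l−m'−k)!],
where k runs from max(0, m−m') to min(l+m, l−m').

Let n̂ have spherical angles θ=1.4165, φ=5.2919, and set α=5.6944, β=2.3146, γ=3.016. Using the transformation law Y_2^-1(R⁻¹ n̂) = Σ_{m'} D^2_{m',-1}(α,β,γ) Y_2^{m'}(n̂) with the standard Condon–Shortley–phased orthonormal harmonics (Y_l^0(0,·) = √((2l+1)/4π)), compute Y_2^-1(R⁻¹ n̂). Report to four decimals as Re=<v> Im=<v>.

Re=0.2944 Im=-0.2075

Need the full column D^2_{m',-1} for m'=−2..2 at α=5.6944, β=2.3146, γ=3.016.
cos(β/2)=0.401813, sin(β/2)=0.915722
d^2_{-2,-1}: single k=1 term ⇒ +0.118814;  D = -0.031420+0.114584i
d^2_{-1,-1}: k∈[0..1] ⇒ +0.026067 -0.406160 = -0.380092;  D = +0.287160-0.249017i
d^2_{0,-1}: k∈[0..1] ⇒ -0.145517 +0.755771 = +0.610255;  D = -0.605448+0.076442i
d^2_{1,-1}: k∈[0..1] ⇒ +0.406160 -0.703159 = -0.296999;  D = +0.265705+0.132701i
d^2_{2,-1}: single k=0 term ⇒ -0.617085;  D = +0.305984+0.535880i
Y_2^{m'}(θ=1.4165,φ=5.2919) and Σ D·Y over m':
  (-0.0314+0.1146i)·(-0.1509+0.3456i)  (+0.2872-0.2490i)·(+0.0642+0.0982i)  (-0.6054+0.0764i)·(-0.2930+0.0000i)  (+0.2657+0.1327i)·(-0.0642+0.0982i)  (+0.3060+0.5359i)·(-0.1509-0.3456i)
Y_2^-1(R⁻¹ n̂) = +0.294385-0.207456i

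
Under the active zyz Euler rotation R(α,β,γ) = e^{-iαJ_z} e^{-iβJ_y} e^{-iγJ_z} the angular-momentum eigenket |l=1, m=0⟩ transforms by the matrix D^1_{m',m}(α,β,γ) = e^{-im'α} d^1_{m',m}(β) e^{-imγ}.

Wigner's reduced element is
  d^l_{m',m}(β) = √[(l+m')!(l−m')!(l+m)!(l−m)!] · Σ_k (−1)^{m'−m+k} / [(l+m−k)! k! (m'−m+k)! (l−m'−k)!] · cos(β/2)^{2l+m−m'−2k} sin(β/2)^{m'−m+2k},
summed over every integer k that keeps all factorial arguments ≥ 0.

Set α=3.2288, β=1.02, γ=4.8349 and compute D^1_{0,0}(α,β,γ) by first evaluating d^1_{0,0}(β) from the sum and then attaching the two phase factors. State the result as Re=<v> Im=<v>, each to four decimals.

Re=0.5234 Im=0.0000

First d^1_{0,0}(β=1.02), then the phase factors e^{-i(0)α} and e^{-i(0)γ}:
c=cos(1.02/2)=0.872745, s=sin(1.02/2)=0.488177; N=√[1·1·1·1]=1.000000
k: max(0,(0)−(0))=0 … min(1+(0),1−(0))=1
  k=0: (−1)^0·1.0000/(1)·0.8727^2·0.4882^0 = +0.761683
  k=1: (−1)^1·1.0000/(1)·0.8727^0·0.4882^2 = -0.238317
d^1_{0,0}(1.02) = +0.761683 -0.238317 = +0.523366
Attach z-rotation phases: D = e^{-i(0)(3.2288)}·(+0.523366)·e^{-i(0)(4.8349)} = +0.523366+0.000000i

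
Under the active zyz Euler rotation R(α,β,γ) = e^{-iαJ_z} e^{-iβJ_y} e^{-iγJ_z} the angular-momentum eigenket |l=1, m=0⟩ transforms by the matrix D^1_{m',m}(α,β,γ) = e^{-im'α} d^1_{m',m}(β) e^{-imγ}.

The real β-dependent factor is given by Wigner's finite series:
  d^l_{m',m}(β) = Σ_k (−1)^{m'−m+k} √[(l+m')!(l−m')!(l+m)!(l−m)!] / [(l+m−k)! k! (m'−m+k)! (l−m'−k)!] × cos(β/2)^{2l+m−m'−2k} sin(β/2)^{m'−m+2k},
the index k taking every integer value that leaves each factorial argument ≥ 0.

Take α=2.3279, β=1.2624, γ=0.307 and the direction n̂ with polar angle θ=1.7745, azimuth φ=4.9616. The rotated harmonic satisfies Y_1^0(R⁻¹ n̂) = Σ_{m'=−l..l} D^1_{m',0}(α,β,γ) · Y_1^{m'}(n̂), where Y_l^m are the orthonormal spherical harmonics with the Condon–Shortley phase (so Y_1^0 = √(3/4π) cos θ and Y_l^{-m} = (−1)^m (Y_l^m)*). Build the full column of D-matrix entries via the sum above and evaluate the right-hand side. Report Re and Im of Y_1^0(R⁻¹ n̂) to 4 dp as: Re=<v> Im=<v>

Need the full column D^1_{m',0} for m'=−1..1 at α=2.3279, β=1.2624, γ=0.307.
cos(β/2)=0.807320, sin(β/2)=0.590114
d^1_{-1,0}: single k=1 term ⇒ +0.673747;  D = -0.462742+0.489698i
d^1_{0,0}: k∈[0..1] ⇒ +0.651766 -0.348234 = +0.303531;  D = +0.303531+0.000000i
d^1_{1,0}: single k=0 term ⇒ -0.673747;  D = +0.462742+0.489698i
Y_1^{m'}(θ=1.7745,φ=4.9616) and Σ D·Y over m':
  (-0.4627+0.4897i)·(+0.0835+0.3279i)  (+0.3035+0.0000i)·(-0.0988+0.0000i)  (+0.4627+0.4897i)·(-0.0835+0.3279i)
Y_1^0(R⁻¹ n̂) = -0.428376+0.000000i

Re=-0.4284 Im=0.0000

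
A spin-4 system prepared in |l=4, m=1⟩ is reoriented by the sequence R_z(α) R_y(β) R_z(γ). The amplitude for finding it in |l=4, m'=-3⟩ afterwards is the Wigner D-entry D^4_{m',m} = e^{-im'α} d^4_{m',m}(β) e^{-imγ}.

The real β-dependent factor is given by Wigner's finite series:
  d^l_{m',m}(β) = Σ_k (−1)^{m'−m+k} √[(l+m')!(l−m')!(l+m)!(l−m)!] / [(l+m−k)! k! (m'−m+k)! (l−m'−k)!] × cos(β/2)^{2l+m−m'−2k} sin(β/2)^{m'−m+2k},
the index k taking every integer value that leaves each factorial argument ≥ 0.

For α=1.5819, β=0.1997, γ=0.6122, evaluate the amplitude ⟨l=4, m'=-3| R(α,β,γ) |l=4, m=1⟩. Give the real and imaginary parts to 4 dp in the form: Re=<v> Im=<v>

Re=-0.0007 Im=-0.0011

D^4_{-3,1}(1.5819,0.1997,0.6122) = e^{-i·-3·1.5819}·d^4_{-3,1}(0.1997)·e^{-i·1·0.6122}. Compute d first:
c=cos(0.1997/2)=0.995019, s=sin(0.1997/2)=0.099684; N=√[1·5040·120·6]=1904.940944
Admissible k: 4..5 (factorial args all ≥0)
  k=4: (−1)^0·1904.9409/(144)·0.9950^4·0.0997^4 = +0.001280
  k=5: (−1)^1·1904.9409/(240)·0.9950^2·0.0997^6 = -0.000008
d^4_{-3,1}(0.1997) = +0.001280 -0.000008 = +0.001273
D = (+0.033305-0.999445i)·(+0.001273)·(+0.818386-0.574669i) = -0.000696-0.001065i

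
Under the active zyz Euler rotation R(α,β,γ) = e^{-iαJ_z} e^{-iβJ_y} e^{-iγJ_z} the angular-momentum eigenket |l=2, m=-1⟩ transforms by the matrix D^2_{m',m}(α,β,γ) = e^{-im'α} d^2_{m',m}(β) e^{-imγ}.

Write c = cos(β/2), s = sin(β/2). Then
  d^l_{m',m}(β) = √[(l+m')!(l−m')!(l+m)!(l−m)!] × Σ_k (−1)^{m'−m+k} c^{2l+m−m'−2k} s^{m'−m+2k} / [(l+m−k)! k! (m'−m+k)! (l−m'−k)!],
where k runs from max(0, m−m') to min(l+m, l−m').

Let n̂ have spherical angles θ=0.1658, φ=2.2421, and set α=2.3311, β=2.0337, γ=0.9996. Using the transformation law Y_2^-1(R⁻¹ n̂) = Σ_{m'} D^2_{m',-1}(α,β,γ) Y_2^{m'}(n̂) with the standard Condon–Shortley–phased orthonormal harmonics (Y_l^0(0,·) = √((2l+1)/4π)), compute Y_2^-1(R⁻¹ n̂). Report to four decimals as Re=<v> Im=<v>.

Need the full column D^2_{m',-1} for m'=−2..2 at α=2.3311, β=2.0337, γ=0.9996.
cos(β/2)=0.526047, sin(β/2)=0.850455
d^2_{-2,-1}: single k=1 term ⇒ +0.247603;  D = +0.201319-0.144145i
d^2_{-1,-1}: k∈[0..1] ⇒ +0.076577 -0.600446 = -0.523869;  D = +0.514530+0.098478i
d^2_{0,-1}: k∈[0..1] ⇒ -0.303251 +0.792602 = +0.489351;  D = +0.264562+0.411669i
d^2_{1,-1}: k∈[0..1] ⇒ +0.600446 -0.523125 = +0.077321;  D = +0.018326-0.075118i
d^2_{2,-1}: single k=0 term ⇒ -0.647156;  D = +0.561291-0.322125i
Y_2^{m'}(θ=0.1658,φ=2.2421) and Σ D·Y over m':
  (+0.2013-0.1441i)·(-0.0024+0.0102i)  (+0.5145+0.0985i)·(-0.0782-0.0985i)  (+0.2646+0.4117i)·(+0.6050+0.0000i)  (+0.0183-0.0751i)·(+0.0782-0.0985i)  (+0.5613-0.3221i)·(-0.0024-0.0102i)
Y_2^-1(R⁻¹ n̂) = +0.119911+0.180437i

Re=0.1199 Im=0.1804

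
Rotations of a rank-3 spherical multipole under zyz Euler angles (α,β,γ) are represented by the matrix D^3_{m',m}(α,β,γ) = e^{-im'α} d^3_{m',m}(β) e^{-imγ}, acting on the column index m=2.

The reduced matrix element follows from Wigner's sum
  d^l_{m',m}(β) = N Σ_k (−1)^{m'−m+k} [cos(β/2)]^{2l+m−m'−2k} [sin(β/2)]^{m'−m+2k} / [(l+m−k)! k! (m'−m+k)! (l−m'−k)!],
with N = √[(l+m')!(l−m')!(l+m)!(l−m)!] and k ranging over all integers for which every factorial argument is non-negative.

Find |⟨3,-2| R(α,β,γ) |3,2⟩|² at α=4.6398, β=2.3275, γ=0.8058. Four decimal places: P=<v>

P=0.0018

First d^3_{-2,2}(β=2.3275), then the phase factors e^{-i(-2)α} and e^{-i(2)γ}:
Half-angle: c=0.395899, s=0.918294. N=√(1·120·120·1)=120.000000
k: max(0,(2)−(-2))=4 … min(3+(2),3−(-2))=5
  k=4: (−1)^0·120.0000/(24)·0.3959^2·0.9183^4 = +0.557270
  k=5: (−1)^1·120.0000/(120)·0.3959^0·0.9183^6 = -0.599641
d^3_{-2,2}(2.3275) = +0.557270 -0.599641 = -0.042371
|D^3_{-2,2}|² = |d^3_{-2,2}(β)|² = (-0.042371)² = 0.001795 (the z-rotation phases have unit modulus)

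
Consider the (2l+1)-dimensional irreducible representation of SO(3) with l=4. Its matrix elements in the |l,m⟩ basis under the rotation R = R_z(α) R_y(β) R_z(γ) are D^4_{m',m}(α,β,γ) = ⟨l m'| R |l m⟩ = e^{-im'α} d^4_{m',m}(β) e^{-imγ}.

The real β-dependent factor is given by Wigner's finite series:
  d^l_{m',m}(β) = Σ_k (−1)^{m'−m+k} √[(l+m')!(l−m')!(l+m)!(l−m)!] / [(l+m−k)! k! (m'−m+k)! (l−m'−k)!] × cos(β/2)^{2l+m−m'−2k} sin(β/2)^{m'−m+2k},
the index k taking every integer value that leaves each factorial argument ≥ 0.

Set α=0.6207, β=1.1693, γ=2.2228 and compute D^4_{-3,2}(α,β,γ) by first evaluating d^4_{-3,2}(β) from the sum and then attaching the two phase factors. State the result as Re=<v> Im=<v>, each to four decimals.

Re=-0.2415 Im=-0.1507

First d^4_{-3,2}(β=1.1693), then the phase factors e^{-i(-3)α} and e^{-i(2)γ}:
With c≡cos(β/2)=0.833905 and s≡sin(β/2)=0.551908, N=[1·5040·720·2]^{1/2}=2693.993318
k: max(0,(2)−(-3))=5 … min(4+(2),4−(-3))=6
  k=5: (−1)^0·2693.9933/(240)·0.8339^3·0.5519^5 = +0.333324
  k=6: (−1)^1·2693.9933/(720)·0.8339^1·0.5519^7 = -0.048668
d^4_{-3,2}(1.1693) = +0.333324 -0.048668 = +0.284656
Phases: e^{-i·(-3)·0.6207}=-0.287201+0.957870i, e^{-i·(2)·2.2228}=-0.263635+0.964622i ⇒ D=-0.241464-0.150745i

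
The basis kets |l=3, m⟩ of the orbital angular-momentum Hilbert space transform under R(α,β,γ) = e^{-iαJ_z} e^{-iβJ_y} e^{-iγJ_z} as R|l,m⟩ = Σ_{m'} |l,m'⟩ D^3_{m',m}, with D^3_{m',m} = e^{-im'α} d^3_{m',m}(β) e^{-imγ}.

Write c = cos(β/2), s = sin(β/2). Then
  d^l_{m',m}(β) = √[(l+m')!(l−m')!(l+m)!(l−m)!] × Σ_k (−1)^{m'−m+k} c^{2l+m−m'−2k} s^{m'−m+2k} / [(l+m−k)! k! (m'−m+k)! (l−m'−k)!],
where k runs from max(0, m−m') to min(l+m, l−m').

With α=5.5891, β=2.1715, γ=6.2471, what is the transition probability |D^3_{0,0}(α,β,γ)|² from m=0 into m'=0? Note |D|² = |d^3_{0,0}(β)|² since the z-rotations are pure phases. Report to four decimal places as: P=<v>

P=0.1571

First d^3_{0,0}(β=2.1715), then the phase factors e^{-i(0)α} and e^{-i(0)γ}:
c=cos(2.1715/2)=0.466249, s=sin(2.1715/2)=0.884653; N=√[6·6·6·6]=36.000000
The bounds max(0,m−m')=0 and min(l+m,l−m')=3 give 4 terms
  k=0: (−1)^0·36.0000/(36)·0.4662^6·0.8847^0 = +0.010273
  k=1: (−1)^1·36.0000/(4)·0.4662^4·0.8847^2 = -0.332860
  k=2: (−1)^2·36.0000/(4)·0.4662^2·0.8847^4 = +1.198316
  k=3: (−1)^3·36.0000/(36)·0.4662^0·0.8847^6 = -0.479335
d^3_{0,0}(2.1715) = +0.010273 -0.332860 +1.198316 -0.479335 = +0.396395
|D^3_{0,0}|² = |d^3_{0,0}(β)|² = (+0.396395)² = 0.157129 (the z-rotation phases have unit modulus)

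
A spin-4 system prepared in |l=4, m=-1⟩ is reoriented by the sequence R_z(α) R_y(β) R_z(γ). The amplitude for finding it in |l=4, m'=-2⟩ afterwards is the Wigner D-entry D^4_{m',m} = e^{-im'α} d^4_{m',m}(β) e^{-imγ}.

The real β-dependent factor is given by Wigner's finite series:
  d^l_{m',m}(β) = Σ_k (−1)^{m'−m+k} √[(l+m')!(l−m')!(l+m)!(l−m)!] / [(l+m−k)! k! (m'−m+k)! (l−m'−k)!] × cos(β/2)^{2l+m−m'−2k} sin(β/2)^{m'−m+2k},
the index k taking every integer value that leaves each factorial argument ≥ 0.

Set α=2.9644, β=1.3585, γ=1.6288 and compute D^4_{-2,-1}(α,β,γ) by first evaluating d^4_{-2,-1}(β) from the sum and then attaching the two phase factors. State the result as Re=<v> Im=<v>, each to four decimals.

Split into d^4_{-2,-1}(β=1.3585) × two z-phases.
With c≡cos(β/2)=0.778044 and s≡sin(β/2)=0.628210, N=[2·720·6·120]^{1/2}=1018.233765
k: max(0,(-1)−(-2))=1 … min(4+(-1),4−(-2))=3
  k=1: (−1)^0·1018.2338/(240)·0.7780^7·0.6282^1 = +0.460013
  k=2: (−1)^1·1018.2338/(48)·0.7780^5·0.6282^3 = -1.499482
  k=3: (−1)^2·1018.2338/(72)·0.7780^3·0.6282^5 = +0.651704
d^4_{-2,-1}(1.3585) = +0.460013 -1.499482 +0.651704 = -0.387764
Phases: e^{-i·(-2)·2.9644}=+0.937860-0.347014i, e^{-i·(-1)·1.6288}=-0.057971+0.998318i ⇒ D=-0.113251-0.370857i

Re=-0.1133 Im=-0.3709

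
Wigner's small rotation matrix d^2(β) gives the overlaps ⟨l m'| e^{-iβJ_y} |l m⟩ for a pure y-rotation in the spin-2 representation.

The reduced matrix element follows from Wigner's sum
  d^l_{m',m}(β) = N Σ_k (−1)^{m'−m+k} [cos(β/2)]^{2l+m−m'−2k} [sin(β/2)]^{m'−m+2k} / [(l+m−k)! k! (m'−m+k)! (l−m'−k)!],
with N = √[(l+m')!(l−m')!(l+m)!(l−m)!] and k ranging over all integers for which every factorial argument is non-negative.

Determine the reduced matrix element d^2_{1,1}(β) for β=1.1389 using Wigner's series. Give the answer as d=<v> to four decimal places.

d=-0.1155

d^2_{1,1}(β=1.1389) via Wigner's sum:
c=cos(1.1389/2)=0.842198, s=sin(1.1389/2)=0.539169; N=√[6·1·6·1]=6.000000
The bounds max(0,m−m')=0 and min(l+m,l−m')=1 give 2 terms
  k=0: (−1)^0·6.0000/(6)·0.8422^4·0.5392^0 = +0.503102
  k=1: (−1)^1·6.0000/(2)·0.8422^2·0.5392^2 = -0.618584
d^2_{1,1}(1.1389) = +0.503102 -0.618584 = -0.115482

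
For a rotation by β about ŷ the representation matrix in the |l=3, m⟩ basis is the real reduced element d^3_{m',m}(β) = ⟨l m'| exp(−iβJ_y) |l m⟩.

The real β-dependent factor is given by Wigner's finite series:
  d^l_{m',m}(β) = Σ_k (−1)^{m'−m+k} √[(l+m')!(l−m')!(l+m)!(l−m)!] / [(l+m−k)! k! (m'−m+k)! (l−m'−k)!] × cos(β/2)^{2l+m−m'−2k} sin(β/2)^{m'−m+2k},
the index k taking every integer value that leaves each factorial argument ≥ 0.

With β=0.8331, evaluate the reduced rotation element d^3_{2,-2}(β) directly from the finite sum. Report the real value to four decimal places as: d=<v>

d=0.1077

d^3_{2,-2}(β=0.8331) via Wigner's sum:
Half-angle: c=0.914490, s=0.404608. N=√(120·1·1·120)=120.000000
k∈{0,1} keeps every argument non-negative
  k=0: (−1)^4·120.0000/(24)·0.9145^2·0.4046^4 = +0.112064
  k=1: (−1)^5·120.0000/(120)·0.9145^0·0.4046^6 = -0.004387
d^3_{2,-2}(0.8331) = +0.112064 -0.004387 = +0.107676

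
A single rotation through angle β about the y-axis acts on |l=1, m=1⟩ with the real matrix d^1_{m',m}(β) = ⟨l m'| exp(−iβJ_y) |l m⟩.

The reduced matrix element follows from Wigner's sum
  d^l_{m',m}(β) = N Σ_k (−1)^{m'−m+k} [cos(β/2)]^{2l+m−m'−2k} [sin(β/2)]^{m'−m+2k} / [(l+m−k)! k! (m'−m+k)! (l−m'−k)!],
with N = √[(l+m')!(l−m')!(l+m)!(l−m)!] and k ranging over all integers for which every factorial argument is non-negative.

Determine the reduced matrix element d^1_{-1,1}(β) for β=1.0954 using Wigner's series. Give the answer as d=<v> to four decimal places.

d=0.2712

d^1_{-1,1}(β=1.0954) via Wigner's sum:
c=cos(1.0954/2)=0.853724, s=sin(1.0954/2)=0.520725; N=√[1·2·2·1]=2.000000
The bounds max(0,m−m')=2 and min(l+m,l−m')=2 give 1 term
  k=2: (−1)^0·2.0000/(2)·0.8537^0·0.5207^2 = +0.271155
d^1_{-1,1}(1.0954) = +0.271155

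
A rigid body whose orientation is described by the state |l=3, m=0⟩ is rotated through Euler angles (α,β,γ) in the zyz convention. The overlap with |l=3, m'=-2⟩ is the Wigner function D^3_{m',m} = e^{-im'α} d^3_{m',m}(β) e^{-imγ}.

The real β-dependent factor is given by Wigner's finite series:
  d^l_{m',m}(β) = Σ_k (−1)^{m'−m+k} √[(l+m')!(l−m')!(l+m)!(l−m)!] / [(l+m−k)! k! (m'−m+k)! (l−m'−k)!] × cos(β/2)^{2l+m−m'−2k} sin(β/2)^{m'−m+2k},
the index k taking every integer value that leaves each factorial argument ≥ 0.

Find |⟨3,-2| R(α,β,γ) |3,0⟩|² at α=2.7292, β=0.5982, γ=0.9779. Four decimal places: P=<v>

Split into d^3_{-2,0}(β=0.5982) × two z-phases.
c=cos(0.5982/2)=0.955602, s=sin(0.5982/2)=0.294660; N=√[1·120·6·6]=65.726707
Admissible k: 2..3 (factorial args all ≥0)
  k=2: (−1)^0·65.7267/(12)·0.9556^4·0.2947^2 = +0.396563
  k=3: (−1)^1·65.7267/(12)·0.9556^2·0.2947^4 = -0.037705
d^3_{-2,0}(0.5982) = +0.396563 -0.037705 = +0.358858
|D^3_{-2,0}|² = |d^3_{-2,0}(β)|² = (+0.358858)² = 0.128779 (the z-rotation phases have unit modulus)

P=0.1288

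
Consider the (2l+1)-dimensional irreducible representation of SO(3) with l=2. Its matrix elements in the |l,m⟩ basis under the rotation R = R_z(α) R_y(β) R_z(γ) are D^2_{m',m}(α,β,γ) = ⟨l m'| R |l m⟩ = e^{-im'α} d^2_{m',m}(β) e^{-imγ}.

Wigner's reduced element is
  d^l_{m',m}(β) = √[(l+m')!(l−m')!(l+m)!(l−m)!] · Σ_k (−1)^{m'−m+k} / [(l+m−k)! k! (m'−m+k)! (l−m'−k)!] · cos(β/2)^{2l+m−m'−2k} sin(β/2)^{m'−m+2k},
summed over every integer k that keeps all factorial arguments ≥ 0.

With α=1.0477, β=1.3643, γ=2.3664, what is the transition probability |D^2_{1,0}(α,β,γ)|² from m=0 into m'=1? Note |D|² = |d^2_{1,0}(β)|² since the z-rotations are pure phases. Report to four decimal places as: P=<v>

D^2_{1,0}(1.0477,1.3643,2.3664) = e^{-i·1·1.0477}·d^2_{1,0}(1.3643)·e^{-i·0·2.3664}. Compute d first:
With c≡cos(β/2)=0.776219 and s≡sin(β/2)=0.630463, N=[6·1·2·2]^{1/2}=4.898979
Admissible k: 0..1 (factorial args all ≥0)
  k=0: (−1)^1·4.8990/(2)·0.7762^3·0.6305^1 = -0.722251
  k=1: (−1)^2·4.8990/(2)·0.7762^1·0.6305^3 = +0.476474
d^2_{1,0}(1.3643) = -0.722251 +0.476474 = -0.245777
|D^2_{1,0}|² = |d^2_{1,0}(β)|² = (-0.245777)² = 0.060406 (the z-rotation phases have unit modulus)

P=0.0604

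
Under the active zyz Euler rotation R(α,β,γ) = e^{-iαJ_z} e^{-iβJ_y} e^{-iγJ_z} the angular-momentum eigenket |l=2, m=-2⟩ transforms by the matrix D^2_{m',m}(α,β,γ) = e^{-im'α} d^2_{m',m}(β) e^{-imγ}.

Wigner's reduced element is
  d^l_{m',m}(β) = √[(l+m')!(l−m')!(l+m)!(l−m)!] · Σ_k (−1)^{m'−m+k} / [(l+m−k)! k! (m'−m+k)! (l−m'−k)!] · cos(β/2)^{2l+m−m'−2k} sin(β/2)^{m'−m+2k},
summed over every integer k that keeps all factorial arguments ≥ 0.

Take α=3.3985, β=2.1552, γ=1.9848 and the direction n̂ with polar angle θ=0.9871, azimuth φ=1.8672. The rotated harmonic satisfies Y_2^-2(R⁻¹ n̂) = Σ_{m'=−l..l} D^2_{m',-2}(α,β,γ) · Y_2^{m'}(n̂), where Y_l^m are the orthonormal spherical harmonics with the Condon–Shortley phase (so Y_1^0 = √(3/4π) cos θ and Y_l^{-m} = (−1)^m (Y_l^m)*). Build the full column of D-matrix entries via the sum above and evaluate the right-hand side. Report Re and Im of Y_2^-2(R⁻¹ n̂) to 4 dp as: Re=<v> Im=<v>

Need the full column D^2_{m',-2} for m'=−2..2 at α=3.3985, β=2.1552, γ=1.9848.
cos(β/2)=0.473444, sin(β/2)=0.880824
d^2_{-2,-2}: single k=0 term ⇒ +0.050243;  D = -0.011404-0.048931i
d^2_{-1,-2}: single k=0 term ⇒ -0.186949;  D = -0.087303-0.165313i
d^2_{0,-2}: single k=0 term ⇒ +0.425981;  D = -0.288110-0.313772i
d^2_{1,-2}: single k=0 term ⇒ -0.647092;  D = -0.544403-0.349791i
d^2_{2,-2}: single k=0 term ⇒ +0.601945;  D = -0.572477-0.186030i
Y_2^{m'}(θ=0.9871,φ=1.8672) and Σ D·Y over m':
  (-0.0114-0.0489i)·(-0.2231+0.1503i)  (-0.0873-0.1653i)·(-0.1038-0.3398i)  (-0.2881-0.3138i)·(-0.0280+0.0000i)  (-0.5444-0.3498i)·(+0.1038-0.3398i)  (-0.5725-0.1860i)·(-0.2231-0.1503i)
Y_2^-2(R⁻¹ n̂) = -0.104739+0.341005i

Re=-0.1047 Im=0.3410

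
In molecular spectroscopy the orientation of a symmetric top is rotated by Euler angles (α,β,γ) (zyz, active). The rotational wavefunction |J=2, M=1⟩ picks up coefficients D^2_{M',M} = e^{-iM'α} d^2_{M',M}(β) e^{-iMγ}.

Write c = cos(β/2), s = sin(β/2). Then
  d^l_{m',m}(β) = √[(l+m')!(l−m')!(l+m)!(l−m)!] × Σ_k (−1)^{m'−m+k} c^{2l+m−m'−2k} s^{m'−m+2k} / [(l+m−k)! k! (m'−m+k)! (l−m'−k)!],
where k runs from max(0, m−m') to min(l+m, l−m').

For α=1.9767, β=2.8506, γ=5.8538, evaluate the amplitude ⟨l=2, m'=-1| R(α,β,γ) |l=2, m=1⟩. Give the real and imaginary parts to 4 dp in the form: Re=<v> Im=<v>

D^2_{-1,1}(1.9767,2.8506,5.8538) = e^{-i·-1·1.9767}·d^2_{-1,1}(2.8506)·e^{-i·1·5.8538}. Compute d first:
Half-angle: c=0.144984, s=0.989434. N=√(1·6·6·1)=6.000000
Admissible k: 2..3 (factorial args all ≥0)
  k=2: (−1)^0·6.0000/(2)·0.1450^2·0.9894^2 = +0.061735
  k=3: (−1)^1·6.0000/(6)·0.1450^0·0.9894^4 = -0.958401
d^2_{-1,1}(2.8506) = +0.061735 -0.958401 = -0.896666
D = (-0.394849+0.918746i)·(-0.896666)·(+0.909222+0.416312i) = +0.664869-0.601630i

Re=0.6649 Im=-0.6016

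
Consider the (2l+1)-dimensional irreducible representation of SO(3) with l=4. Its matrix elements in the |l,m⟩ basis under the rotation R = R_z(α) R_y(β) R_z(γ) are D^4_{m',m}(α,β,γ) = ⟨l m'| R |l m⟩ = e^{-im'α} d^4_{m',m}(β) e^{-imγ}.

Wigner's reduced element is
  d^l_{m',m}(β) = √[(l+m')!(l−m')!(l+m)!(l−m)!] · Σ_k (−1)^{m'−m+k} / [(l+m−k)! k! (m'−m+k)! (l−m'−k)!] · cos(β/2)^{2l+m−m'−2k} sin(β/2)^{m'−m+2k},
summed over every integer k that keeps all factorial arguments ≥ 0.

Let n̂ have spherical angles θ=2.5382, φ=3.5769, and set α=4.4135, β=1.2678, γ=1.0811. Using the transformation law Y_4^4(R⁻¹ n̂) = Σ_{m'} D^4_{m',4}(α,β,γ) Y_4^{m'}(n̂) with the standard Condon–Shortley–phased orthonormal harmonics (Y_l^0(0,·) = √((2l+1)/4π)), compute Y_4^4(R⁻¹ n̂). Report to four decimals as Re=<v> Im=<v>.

Need the full column D^4_{m',4} for m'=−4..4 at α=4.4135, β=1.2678, γ=1.0811.
cos(β/2)=0.805724, sin(β/2)=0.592292
d^4_{-4,4}: single k=8 term ⇒ +0.015146;  D = +0.010944+0.010469i
d^4_{-3,4}: single k=7 term ⇒ +0.058275;  D = -0.050896+0.028381i
d^4_{-2,4}: single k=6 term ⇒ +0.148308;  D = -0.030886-0.145056i
d^4_{-1,4}: single k=5 term ⇒ +0.285319;  D = +0.284187+0.025388i
d^4_{0,4}: single k=4 term ⇒ +0.433946;  D = -0.164174+0.401692i
d^4_{1,4}: single k=3 term ⇒ +0.527997;  D = -0.408263-0.334817i
d^4_{2,4}: single k=2 term ⇒ +0.507887;  D = +0.423423-0.280467i
d^4_{3,4}: single k=1 term ⇒ +0.369304;  D = +0.104237+0.354288i
d^4_{4,4}: single k=0 term ⇒ +0.177619;  D = -0.177604-0.002264i
Y_4^{m'}(θ=2.5382,φ=3.5769) and Σ D·Y over m':
  (+0.0109+0.0105i)·(-0.0078-0.0452i)  (-0.0509+0.0284i)·(+0.0493-0.1817i)  (-0.0309-0.1451i)·(+0.2600-0.3086i)  (+0.2842+0.0254i)·(+0.3500-0.1628i)  (-0.1642+0.4017i)·(-0.1323+0.0000i)  (-0.4083-0.3348i)·(-0.3500-0.1628i)  (+0.4234-0.2805i)·(+0.2600+0.3086i)  (+0.1042+0.3543i)·(-0.0493-0.1817i)  (-0.1776-0.0023i)·(-0.0078+0.0452i)
Y_4^4(R⁻¹ n̂) = +0.421311+0.088302i

Re=0.4213 Im=0.0883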